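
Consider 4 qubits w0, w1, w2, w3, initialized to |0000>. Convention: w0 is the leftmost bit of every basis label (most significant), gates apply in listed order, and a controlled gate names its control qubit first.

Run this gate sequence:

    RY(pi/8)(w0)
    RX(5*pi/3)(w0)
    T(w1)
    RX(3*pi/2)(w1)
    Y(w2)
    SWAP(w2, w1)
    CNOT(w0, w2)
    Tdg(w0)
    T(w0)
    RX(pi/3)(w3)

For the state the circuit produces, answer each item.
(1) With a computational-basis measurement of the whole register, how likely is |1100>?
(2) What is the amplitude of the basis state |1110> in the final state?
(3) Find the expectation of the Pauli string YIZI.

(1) The probability of measuring |1100> is 3/16 - 3*sqrt(sqrt(2) + 2)/64.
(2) The final state's coefficient on |1110> equals -sqrt(6)*cos(pi/16)/8 + 3*sqrt(2)*I*sin(pi/16)/8.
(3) In the final state, YIZI has expectation sqrt(2 - sqrt(2))/2.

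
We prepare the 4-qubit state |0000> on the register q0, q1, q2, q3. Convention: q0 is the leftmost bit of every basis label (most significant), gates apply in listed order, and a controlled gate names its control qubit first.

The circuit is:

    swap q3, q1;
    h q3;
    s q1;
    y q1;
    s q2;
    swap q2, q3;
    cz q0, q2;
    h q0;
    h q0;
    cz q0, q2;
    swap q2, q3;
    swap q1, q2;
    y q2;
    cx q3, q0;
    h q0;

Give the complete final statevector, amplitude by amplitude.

The resulting statevector has amplitude 1/2 on |0000>, 1/2 on |0001>, 1/2 on |1000>, -1/2 on |1001>, and 0 on every other basis state. Key observation: gates 6-11 undo each other exactly, leaving only the rest of the circuit to track.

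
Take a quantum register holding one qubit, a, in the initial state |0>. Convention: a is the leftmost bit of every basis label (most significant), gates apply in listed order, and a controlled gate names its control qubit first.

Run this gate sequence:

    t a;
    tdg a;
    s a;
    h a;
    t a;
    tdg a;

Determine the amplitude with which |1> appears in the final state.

The amplitude on |1> is sqrt(2)/2.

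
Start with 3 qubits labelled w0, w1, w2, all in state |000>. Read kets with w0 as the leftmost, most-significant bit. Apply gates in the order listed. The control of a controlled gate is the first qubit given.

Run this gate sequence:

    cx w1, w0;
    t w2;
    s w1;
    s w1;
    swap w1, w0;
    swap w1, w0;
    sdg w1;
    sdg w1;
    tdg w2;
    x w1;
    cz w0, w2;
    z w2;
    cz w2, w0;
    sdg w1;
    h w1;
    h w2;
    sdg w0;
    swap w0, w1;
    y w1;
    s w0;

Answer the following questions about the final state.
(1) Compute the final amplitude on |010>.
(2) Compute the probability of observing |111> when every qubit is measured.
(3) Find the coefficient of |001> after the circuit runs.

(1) The final state's coefficient on |010> equals 1/2. Key observation: the block from step 2 through step 9 cancels to the identity and can be dropped.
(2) A full measurement returns |111> with probability 1/4.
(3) The final state's coefficient on |001> equals 0.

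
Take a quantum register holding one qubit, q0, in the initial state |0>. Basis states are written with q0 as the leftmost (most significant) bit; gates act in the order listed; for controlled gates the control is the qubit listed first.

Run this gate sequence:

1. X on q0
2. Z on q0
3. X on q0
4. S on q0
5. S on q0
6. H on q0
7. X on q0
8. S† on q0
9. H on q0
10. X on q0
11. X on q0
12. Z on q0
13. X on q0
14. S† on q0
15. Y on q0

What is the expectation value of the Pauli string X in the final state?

In the final state, X has expectation -1.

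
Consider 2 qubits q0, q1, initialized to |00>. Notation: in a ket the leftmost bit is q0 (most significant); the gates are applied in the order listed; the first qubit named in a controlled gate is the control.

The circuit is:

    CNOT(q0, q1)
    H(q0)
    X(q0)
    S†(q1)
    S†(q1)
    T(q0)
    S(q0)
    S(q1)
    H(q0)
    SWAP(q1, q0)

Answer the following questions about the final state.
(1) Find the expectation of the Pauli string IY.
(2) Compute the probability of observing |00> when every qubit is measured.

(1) The observable IY averages to -sqrt(2)/2.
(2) The probability of measuring |00> is 1/2 - sqrt(2)/4.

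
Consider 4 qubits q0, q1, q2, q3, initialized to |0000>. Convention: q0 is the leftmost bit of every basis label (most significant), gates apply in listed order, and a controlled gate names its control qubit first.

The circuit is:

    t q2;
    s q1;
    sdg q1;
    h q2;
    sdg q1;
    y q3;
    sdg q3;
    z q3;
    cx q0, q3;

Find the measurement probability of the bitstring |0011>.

Outcome |0011> occurs with probability 1/2. Key observation: gates 2-3 undo each other exactly, leaving only the rest of the circuit to track.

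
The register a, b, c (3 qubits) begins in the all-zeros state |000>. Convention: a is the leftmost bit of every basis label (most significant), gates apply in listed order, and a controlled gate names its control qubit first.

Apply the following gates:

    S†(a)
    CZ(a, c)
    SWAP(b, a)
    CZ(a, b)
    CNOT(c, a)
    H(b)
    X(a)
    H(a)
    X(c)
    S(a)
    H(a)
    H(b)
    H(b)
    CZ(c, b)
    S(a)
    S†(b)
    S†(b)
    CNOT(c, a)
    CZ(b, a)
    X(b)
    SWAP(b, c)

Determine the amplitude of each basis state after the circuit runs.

The resulting statevector has amplitude 0 on |000>, 0 on |001>, sqrt(2)*(-1 + I)/4 on |010>, sqrt(2)*(-1 + I)/4 on |011>, 0 on |100>, 0 on |101>, sqrt(2)*(-1 + I)/4 on |110>, sqrt(2)*(1 - I)/4 on |111>.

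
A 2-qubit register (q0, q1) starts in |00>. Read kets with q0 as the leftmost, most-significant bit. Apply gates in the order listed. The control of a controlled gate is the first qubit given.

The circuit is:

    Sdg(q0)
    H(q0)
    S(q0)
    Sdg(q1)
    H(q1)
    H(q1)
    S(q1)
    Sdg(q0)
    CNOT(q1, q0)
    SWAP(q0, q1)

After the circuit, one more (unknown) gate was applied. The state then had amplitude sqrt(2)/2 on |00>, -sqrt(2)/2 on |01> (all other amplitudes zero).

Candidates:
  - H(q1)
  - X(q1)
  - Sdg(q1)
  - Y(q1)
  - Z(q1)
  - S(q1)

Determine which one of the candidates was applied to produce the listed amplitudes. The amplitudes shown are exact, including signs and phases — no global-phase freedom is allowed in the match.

It was Z(q1) that produced the state shown. Key observation: the block from step 3 through step 8 cancels to the identity and can be dropped.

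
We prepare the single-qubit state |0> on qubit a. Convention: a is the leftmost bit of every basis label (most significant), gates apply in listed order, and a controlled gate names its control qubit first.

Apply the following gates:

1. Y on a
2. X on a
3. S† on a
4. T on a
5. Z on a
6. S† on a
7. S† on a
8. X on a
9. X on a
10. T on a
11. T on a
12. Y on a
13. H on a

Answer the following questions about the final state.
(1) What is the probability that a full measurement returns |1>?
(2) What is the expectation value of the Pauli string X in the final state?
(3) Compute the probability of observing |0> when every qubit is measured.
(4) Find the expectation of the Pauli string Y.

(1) Outcome |1> occurs with probability 1/2.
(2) The expectation value of X is -1.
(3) A full measurement returns |0> with probability 1/2.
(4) The expectation value of Y is 0.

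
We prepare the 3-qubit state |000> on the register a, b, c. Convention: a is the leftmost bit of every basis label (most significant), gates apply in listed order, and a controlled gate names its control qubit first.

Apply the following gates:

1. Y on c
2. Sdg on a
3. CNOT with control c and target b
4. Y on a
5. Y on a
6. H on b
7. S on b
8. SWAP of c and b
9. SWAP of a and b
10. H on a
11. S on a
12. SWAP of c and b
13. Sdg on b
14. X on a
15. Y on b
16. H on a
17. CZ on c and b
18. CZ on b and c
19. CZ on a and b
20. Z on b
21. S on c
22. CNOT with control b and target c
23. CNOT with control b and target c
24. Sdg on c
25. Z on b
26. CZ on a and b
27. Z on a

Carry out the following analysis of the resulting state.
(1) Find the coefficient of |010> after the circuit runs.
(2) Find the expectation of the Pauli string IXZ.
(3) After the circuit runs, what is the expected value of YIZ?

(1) The final state's coefficient on |010> equals sqrt(2)*(-1 + I)/4. Key observation: the block from step 19 through step 26 cancels to the identity and can be dropped.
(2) In the final state, IXZ has expectation 1.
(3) In the final state, YIZ has expectation 1.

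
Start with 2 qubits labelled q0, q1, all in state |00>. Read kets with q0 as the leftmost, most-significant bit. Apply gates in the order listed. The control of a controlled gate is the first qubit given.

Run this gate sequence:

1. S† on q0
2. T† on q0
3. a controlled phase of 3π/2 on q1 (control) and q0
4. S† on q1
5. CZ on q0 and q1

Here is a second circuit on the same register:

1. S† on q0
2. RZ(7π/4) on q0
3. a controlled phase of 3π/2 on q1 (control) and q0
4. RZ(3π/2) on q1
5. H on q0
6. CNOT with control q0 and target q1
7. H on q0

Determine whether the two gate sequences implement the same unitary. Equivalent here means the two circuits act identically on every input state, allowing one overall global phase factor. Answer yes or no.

No: there is an input state on which the two circuits produce genuinely different outputs (not merely differing by a phase).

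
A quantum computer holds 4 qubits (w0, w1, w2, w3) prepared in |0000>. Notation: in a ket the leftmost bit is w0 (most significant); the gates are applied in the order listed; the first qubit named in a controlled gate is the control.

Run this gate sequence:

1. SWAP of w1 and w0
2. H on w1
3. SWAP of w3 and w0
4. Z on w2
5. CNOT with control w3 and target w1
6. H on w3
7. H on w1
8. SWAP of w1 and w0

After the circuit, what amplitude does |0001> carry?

The amplitude on |0001> is sqrt(2)/2.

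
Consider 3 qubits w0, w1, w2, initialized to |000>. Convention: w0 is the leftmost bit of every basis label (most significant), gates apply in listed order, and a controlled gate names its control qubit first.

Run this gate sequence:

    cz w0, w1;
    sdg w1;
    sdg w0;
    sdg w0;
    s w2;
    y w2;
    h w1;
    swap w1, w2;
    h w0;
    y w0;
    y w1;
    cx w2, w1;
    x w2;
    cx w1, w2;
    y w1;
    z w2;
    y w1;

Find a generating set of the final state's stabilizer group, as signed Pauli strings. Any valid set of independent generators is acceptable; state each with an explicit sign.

The stabilizer group can be generated by -XII, +IXI, -IIZ, among other valid generating sets.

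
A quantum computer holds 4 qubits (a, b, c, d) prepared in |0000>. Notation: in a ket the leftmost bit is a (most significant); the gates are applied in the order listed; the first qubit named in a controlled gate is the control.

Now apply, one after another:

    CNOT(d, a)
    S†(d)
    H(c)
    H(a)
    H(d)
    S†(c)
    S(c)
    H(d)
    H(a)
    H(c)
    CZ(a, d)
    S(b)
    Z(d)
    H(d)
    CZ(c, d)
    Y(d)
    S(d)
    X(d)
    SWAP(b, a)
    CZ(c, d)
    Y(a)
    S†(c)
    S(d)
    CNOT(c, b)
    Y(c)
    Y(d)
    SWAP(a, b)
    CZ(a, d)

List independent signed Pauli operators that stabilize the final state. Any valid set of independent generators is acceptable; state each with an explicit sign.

One valid set of independent stabilizer generators is +IIIX, +ZIII, -IZII, -IIZI (any independent generating set of the same group is equally correct). Key observation: gates 3-10 undo each other exactly, leaving only the rest of the circuit to track.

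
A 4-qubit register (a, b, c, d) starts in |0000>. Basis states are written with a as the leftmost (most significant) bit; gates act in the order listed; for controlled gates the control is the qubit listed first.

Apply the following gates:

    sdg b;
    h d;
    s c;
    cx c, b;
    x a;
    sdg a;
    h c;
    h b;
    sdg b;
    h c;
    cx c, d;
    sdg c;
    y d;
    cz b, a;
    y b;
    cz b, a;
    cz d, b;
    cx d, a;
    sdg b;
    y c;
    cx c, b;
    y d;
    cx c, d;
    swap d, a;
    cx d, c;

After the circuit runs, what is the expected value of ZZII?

The observable ZZII averages to 0.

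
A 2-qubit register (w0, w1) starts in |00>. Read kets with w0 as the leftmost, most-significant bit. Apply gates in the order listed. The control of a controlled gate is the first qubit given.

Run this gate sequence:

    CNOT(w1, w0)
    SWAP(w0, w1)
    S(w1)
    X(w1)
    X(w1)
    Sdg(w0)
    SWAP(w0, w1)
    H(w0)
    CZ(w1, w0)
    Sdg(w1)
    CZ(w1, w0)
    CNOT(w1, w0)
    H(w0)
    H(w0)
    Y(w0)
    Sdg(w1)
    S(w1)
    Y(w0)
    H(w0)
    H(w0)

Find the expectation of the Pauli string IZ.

The observable IZ averages to 1.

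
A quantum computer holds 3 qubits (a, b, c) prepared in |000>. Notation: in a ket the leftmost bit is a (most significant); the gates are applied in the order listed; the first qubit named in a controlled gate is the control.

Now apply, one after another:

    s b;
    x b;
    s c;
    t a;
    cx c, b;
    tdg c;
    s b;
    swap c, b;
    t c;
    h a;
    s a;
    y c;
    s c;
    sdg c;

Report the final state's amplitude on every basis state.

The final amplitudes are sqrt(2)*exp(I*pi/4)/2 on |000>, sqrt(2)*exp(3*I*pi/4)/2 on |100>, and 0 on every other basis state.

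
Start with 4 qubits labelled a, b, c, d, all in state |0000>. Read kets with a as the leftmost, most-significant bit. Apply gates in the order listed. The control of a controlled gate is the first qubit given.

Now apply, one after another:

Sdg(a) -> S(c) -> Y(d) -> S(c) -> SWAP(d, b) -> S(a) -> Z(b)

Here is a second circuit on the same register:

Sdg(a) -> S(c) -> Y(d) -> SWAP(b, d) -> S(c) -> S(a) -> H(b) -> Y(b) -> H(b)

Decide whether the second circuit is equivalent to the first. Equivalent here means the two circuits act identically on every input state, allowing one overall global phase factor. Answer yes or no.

No, they are not equivalent — no single phase factor reconciles the two unitaries.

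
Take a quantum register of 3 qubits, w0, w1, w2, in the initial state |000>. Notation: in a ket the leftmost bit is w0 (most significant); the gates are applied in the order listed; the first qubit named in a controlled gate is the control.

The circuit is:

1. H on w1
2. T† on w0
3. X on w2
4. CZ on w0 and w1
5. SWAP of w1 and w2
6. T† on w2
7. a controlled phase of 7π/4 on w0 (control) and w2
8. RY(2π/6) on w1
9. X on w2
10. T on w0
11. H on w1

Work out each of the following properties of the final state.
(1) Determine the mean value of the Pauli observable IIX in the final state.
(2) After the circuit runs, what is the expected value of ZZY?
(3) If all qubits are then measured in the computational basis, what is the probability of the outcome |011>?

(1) The expectation value of IIX is sqrt(2)/2.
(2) In the final state, ZZY has expectation -sqrt(6)/4.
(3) A full measurement returns |011> with probability sqrt(3)/8 + 1/4.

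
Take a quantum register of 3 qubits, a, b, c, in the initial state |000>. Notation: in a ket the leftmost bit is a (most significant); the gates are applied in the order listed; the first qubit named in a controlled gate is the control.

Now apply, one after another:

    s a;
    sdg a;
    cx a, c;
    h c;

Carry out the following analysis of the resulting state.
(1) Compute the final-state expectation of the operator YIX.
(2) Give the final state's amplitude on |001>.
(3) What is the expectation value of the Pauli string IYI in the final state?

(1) The expectation value of YIX is 0. Key observation: steps 1-2 multiply out to the identity, so the circuit reduces to the remaining gates.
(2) |001> carries amplitude sqrt(2)/2 in the final state.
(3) In the final state, IYI has expectation 0.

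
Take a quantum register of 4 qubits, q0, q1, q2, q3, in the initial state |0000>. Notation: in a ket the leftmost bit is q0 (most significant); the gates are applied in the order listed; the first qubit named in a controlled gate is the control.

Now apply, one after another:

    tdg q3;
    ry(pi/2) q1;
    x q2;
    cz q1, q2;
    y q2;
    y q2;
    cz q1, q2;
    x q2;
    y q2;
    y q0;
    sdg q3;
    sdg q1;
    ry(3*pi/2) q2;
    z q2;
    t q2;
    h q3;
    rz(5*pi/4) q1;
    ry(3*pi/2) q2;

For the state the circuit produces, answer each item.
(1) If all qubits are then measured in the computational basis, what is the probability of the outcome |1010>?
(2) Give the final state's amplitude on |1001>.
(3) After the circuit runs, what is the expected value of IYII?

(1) Outcome |1010> occurs with probability sqrt(2)/16 + 1/8. Key observation: gates 3-8 undo each other exactly, leaving only the rest of the circuit to track.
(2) The amplitude on |1001> is sqrt(2 - sqrt(2))/4.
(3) The expectation value of IYII is sqrt(2)/2.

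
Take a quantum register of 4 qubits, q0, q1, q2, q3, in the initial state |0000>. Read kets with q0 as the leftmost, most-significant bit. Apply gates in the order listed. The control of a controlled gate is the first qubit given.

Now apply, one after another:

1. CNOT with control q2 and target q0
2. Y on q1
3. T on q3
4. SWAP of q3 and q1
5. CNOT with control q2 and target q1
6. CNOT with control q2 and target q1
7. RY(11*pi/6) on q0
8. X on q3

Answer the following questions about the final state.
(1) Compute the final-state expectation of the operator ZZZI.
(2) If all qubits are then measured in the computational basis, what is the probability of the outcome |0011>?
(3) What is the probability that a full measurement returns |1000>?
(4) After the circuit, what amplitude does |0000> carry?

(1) The expectation value of ZZZI is sqrt(3)/2.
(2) The probability of measuring |0011> is 0.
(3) The probability of measuring |1000> is 1/2 - sqrt(3)/4.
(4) |0000> carries amplitude I*(-sqrt(6) - sqrt(2))/4 in the final state.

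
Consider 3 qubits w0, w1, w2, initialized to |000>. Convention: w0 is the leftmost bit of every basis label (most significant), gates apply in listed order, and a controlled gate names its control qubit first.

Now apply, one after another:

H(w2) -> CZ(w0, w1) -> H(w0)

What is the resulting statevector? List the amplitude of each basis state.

The final amplitudes are 1/2 on |000>, 1/2 on |001>, 0 on |010>, 0 on |011>, 1/2 on |100>, 1/2 on |101>, 0 on |110>, 0 on |111>.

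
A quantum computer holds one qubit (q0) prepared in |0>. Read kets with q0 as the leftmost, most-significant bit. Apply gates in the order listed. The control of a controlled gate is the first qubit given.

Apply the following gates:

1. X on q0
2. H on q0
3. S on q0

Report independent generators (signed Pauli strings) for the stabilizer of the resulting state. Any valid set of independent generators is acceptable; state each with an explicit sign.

One valid set of independent stabilizer generators is -Y (any independent generating set of the same group is equally correct).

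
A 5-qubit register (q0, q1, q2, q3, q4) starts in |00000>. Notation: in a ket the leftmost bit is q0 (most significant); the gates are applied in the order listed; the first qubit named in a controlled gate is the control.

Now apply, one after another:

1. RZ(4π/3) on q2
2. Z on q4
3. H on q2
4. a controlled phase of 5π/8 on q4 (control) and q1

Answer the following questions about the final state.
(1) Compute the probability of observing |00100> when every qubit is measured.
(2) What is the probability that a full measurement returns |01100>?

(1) The probability of measuring |00100> is 1/2.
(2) Outcome |01100> occurs with probability 0.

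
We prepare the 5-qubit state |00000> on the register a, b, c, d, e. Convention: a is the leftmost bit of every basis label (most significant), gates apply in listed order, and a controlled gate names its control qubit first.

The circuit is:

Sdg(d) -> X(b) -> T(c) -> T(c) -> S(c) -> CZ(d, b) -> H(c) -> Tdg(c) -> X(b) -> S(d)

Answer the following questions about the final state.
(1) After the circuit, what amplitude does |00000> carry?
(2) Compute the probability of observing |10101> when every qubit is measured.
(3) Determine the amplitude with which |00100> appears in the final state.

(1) The amplitude on |00000> is sqrt(2)/2.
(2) The probability of measuring |10101> is 0.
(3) The final state's coefficient on |00100> equals -sqrt(2)*exp(3*I*pi/4)/2.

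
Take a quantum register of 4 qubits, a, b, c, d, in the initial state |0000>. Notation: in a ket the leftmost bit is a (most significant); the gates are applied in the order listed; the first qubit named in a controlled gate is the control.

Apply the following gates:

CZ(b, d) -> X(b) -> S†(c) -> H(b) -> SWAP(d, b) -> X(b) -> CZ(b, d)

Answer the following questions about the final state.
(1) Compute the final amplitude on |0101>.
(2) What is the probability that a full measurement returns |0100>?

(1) |0101> carries amplitude sqrt(2)/2 in the final state.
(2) A full measurement returns |0100> with probability 1/2.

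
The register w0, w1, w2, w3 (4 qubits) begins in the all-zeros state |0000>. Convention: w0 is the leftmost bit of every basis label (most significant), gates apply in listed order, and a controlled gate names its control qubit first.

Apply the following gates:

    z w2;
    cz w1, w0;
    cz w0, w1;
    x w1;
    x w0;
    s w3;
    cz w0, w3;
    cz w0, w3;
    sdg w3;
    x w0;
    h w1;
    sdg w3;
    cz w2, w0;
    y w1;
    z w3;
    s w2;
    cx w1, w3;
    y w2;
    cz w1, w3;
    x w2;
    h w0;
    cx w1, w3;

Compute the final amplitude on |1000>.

The amplitude on |1000> is -1/2.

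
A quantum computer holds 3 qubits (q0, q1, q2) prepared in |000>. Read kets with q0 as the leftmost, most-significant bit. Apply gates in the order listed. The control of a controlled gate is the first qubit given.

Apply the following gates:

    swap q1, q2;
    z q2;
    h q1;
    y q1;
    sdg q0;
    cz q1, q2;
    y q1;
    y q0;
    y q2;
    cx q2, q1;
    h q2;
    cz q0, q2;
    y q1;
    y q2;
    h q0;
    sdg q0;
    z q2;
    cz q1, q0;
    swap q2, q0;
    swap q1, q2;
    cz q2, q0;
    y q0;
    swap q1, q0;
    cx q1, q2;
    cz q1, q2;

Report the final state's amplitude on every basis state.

The final amplitudes are -sqrt(2)*I/4 on |000>, -sqrt(2)*I/4 on |001>, -sqrt(2)*I/4 on |010>, -sqrt(2)*I/4 on |011>, sqrt(2)/4 on |100>, -sqrt(2)/4 on |101>, -sqrt(2)/4 on |110>, sqrt(2)/4 on |111>.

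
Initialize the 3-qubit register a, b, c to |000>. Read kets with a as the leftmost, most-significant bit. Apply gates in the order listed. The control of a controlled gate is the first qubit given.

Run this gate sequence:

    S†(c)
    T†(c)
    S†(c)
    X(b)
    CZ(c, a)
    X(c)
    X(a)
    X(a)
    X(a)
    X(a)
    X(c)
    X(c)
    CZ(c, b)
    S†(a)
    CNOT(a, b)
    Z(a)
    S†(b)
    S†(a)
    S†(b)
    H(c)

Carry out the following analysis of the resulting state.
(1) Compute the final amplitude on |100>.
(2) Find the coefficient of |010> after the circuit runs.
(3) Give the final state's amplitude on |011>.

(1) The final state's coefficient on |100> equals 0. Key observation: gates 7-10 undo each other exactly, leaving only the rest of the circuit to track.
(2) The final state's coefficient on |010> equals sqrt(2)/2.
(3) The final state's coefficient on |011> equals -sqrt(2)/2.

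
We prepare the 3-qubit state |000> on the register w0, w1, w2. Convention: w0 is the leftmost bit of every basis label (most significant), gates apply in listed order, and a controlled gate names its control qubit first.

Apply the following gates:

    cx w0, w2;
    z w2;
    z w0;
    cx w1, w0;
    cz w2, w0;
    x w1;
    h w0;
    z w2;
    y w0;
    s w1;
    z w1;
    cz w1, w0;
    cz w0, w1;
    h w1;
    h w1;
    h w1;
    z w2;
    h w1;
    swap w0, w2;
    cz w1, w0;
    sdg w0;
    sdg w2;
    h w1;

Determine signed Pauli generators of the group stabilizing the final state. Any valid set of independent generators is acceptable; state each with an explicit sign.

The stabilizer group can be generated by -IXI, +IIY, +ZII, among other valid generating sets.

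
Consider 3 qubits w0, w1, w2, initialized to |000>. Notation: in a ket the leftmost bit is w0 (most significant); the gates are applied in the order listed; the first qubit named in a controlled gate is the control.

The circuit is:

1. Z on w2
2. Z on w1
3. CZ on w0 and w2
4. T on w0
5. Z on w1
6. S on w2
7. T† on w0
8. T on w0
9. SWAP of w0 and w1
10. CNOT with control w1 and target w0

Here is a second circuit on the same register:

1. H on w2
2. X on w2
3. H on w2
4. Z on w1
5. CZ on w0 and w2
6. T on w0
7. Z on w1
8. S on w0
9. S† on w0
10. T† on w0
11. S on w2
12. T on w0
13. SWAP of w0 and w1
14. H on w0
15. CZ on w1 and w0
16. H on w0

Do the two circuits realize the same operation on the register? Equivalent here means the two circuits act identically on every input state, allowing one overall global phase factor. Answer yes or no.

Yes, they are equivalent — the unitaries differ by at most a global phase.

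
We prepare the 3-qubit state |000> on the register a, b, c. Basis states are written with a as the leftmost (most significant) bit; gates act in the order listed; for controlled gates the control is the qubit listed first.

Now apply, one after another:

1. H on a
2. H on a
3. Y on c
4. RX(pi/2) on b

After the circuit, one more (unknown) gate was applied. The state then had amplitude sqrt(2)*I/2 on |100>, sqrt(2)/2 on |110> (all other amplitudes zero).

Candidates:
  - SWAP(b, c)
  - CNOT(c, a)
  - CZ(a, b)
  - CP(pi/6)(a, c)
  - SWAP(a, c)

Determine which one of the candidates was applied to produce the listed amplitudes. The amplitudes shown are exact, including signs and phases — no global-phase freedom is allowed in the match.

The unique candidate consistent with the amplitudes is SWAP(a, c).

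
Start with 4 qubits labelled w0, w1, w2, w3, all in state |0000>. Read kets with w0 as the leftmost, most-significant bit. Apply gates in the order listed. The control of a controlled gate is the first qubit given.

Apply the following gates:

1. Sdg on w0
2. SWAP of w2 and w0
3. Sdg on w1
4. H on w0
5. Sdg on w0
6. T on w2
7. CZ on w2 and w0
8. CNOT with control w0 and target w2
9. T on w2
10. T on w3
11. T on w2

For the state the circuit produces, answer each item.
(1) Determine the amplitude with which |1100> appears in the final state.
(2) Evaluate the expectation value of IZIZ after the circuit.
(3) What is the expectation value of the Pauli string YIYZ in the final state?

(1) The amplitude on |1100> is 0.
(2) The expectation value of IZIZ is 1.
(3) In the final state, YIYZ has expectation -1.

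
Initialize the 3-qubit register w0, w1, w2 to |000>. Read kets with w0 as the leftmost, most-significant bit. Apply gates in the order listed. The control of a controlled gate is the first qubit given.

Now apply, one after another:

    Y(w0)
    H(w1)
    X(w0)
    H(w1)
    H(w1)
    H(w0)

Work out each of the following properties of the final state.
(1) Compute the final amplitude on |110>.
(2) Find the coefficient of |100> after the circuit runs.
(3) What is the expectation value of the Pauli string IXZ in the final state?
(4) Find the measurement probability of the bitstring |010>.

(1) |110> carries amplitude I/2 in the final state. Key observation: steps 4-5 multiply out to the identity, so the circuit reduces to the remaining gates.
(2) The final state's coefficient on |100> equals I/2.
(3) In the final state, IXZ has expectation 1.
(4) Outcome |010> occurs with probability 1/4.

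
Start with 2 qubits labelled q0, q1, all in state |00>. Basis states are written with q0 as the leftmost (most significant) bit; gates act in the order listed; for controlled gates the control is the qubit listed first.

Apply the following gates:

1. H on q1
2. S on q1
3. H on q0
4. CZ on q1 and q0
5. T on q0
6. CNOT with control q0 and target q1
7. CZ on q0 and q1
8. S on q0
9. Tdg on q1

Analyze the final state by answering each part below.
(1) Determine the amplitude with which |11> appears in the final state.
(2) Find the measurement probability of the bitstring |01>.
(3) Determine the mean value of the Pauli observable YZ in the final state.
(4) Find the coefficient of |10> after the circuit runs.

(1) |11> carries amplitude -I/2 in the final state.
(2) A full measurement returns |01> with probability 1/4.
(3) The expectation value of YZ is sqrt(2)/2.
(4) |10> carries amplitude exp(I*pi/4)/2 in the final state.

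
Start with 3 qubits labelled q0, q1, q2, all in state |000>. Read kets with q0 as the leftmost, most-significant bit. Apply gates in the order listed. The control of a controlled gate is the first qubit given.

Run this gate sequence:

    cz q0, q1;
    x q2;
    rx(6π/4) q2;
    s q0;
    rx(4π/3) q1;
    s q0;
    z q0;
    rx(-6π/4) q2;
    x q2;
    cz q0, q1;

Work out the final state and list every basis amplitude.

After the circuit, the state carries amplitude -1/2 on |000>, -sqrt(3)*I/2 on |010>, and 0 on every other basis state.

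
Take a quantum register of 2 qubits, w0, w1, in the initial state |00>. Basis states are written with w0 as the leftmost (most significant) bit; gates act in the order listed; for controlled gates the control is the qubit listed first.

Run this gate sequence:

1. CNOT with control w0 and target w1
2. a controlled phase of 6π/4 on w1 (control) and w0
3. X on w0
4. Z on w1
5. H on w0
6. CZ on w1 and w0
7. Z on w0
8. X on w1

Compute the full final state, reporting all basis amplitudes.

The final amplitudes are 0 on |00>, sqrt(2)/2 on |01>, 0 on |10>, sqrt(2)/2 on |11>.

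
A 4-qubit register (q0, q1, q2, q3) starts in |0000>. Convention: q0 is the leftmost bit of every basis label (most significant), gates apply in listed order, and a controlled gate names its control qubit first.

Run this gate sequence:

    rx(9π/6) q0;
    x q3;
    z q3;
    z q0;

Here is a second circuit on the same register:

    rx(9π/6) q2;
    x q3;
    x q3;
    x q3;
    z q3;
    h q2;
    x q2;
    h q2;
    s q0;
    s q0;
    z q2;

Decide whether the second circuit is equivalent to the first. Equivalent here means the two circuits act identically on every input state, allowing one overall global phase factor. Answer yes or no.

No — the two circuits implement different unitaries, even allowing a global phase.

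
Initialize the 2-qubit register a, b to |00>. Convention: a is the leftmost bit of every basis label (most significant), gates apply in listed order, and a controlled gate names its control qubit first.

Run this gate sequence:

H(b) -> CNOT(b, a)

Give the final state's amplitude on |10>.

The amplitude on |10> is 0.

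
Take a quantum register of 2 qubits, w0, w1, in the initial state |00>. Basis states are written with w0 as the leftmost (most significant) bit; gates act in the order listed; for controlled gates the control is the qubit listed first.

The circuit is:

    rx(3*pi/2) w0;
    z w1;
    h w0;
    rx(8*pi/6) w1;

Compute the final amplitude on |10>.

The final state's coefficient on |10> equals 1/4 - I/4.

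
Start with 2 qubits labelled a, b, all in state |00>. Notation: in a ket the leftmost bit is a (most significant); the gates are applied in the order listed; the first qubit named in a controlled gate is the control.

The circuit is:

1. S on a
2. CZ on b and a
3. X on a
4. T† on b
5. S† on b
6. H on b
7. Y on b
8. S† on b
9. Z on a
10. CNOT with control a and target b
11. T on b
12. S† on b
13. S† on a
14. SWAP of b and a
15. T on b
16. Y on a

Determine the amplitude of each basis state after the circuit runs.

After the circuit, the state carries amplitude 0 on |00>, -sqrt(2)*I/2 on |01>, 0 on |10>, -sqrt(2)*exp(I*pi/4)/2 on |11>.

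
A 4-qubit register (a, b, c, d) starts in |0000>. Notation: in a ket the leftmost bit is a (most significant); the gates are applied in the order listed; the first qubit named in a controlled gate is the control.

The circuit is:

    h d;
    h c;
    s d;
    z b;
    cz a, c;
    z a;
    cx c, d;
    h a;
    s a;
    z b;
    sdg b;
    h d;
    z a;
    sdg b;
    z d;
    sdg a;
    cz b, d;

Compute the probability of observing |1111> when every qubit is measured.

A full measurement returns |1111> with probability 0.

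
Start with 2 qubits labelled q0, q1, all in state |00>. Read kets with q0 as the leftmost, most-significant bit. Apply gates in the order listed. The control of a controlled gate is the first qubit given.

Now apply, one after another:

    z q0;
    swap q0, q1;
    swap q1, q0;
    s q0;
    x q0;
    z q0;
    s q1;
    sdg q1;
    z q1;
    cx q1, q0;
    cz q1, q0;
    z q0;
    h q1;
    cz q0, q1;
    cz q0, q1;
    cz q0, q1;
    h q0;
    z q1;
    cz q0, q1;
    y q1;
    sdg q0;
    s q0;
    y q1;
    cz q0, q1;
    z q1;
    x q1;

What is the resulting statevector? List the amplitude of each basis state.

The final amplitudes are -1/2 on |00>, 1/2 on |01>, 1/2 on |10>, -1/2 on |11>.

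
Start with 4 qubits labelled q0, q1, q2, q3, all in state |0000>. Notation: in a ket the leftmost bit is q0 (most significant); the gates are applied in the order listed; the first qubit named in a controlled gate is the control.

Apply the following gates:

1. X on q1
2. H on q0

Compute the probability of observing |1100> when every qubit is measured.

Outcome |1100> occurs with probability 1/2.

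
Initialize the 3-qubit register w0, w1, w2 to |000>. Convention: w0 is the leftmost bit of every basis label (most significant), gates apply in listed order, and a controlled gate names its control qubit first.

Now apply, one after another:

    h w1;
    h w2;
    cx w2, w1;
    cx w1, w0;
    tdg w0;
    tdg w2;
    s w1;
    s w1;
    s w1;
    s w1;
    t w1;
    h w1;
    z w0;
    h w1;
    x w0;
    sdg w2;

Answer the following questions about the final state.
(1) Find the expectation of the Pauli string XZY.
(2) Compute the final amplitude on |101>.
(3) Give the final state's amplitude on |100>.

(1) The expectation value of XZY is 0.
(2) The amplitude on |101> is -exp(I*pi/4)/2.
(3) The amplitude on |100> is 1/2.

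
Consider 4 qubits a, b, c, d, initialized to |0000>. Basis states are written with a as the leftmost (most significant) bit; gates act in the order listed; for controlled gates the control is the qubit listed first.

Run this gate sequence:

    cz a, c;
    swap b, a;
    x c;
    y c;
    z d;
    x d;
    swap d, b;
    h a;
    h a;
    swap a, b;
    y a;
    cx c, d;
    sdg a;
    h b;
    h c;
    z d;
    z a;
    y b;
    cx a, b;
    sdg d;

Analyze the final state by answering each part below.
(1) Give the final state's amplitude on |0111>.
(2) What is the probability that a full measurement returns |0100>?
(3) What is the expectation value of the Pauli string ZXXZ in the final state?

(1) |0111> carries amplitude 0 in the final state. Key observation: gates 8-9 undo each other exactly, leaving only the rest of the circuit to track.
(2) A full measurement returns |0100> with probability 1/4.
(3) The observable ZXXZ averages to -1.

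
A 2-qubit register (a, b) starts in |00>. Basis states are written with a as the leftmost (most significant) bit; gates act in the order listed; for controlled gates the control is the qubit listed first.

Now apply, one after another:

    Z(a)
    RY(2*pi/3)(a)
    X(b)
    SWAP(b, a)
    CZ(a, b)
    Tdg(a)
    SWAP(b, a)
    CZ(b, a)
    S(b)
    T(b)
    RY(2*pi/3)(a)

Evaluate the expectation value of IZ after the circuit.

The observable IZ averages to -1.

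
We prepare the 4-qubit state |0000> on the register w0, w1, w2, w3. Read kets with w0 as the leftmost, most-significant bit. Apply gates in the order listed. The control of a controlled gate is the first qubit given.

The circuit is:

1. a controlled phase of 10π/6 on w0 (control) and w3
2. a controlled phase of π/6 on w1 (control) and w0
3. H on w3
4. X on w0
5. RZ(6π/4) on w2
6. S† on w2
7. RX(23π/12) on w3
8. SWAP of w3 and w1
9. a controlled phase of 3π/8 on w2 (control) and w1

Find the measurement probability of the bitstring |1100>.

Outcome |1100> occurs with probability 1/2.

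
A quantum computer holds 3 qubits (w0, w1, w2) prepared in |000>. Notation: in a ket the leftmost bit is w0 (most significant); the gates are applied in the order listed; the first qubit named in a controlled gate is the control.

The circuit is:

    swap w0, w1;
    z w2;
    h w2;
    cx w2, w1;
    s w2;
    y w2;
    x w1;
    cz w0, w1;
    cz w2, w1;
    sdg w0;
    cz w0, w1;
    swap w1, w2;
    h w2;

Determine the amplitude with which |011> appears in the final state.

The final state's coefficient on |011> equals I/2.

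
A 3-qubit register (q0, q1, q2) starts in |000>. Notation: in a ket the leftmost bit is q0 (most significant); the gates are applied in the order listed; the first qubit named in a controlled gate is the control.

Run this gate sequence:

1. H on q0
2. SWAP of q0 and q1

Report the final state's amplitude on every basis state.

The final amplitudes are sqrt(2)/2 on |000>, sqrt(2)/2 on |010>, and 0 on every other basis state.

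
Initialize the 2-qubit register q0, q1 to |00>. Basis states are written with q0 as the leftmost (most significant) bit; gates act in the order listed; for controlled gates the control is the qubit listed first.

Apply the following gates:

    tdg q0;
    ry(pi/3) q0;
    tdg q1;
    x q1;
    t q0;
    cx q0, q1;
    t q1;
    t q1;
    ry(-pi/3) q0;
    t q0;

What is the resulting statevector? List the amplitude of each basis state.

The final amplitudes are exp(I*pi/4)/4 on |00>, 3*I/4 on |01>, sqrt(3)*I/4 on |10>, -sqrt(3)*exp(3*I*pi/4)/4 on |11>.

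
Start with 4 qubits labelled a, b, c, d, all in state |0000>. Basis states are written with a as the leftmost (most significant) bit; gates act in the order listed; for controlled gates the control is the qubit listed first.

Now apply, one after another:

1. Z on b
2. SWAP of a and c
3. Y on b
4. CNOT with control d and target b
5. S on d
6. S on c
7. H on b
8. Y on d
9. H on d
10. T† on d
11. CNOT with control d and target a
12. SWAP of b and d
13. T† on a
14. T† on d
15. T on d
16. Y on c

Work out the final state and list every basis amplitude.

After the circuit, the state carries amplitude -I/2 on |0010>, I/2 on |0011>, 1/2 on |1110>, -1/2 on |1111>, and 0 on every other basis state.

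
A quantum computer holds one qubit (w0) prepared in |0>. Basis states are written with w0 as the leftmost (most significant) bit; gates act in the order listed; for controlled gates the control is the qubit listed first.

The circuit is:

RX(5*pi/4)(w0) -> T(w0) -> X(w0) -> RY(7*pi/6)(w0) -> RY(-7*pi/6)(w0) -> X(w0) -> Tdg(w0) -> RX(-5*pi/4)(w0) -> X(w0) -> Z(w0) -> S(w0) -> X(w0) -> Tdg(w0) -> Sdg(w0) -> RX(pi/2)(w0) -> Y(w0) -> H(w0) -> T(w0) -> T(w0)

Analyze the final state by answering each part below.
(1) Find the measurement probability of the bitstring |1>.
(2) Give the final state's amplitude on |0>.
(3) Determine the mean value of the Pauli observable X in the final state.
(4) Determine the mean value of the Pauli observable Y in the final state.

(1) A full measurement returns |1> with probability 1/2. Key observation: steps 1-8 multiply out to the identity, so the circuit reduces to the remaining gates.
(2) |0> carries amplitude 1/2 + I/2 in the final state.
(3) The observable X averages to -1.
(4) The expectation value of Y is 0.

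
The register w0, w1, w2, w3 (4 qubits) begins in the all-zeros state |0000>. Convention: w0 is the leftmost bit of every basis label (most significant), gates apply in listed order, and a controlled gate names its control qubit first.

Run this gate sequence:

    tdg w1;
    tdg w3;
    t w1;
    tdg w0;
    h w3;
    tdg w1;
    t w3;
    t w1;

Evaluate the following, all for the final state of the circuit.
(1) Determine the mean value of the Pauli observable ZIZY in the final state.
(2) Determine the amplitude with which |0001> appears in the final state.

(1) The expectation value of ZIZY is sqrt(2)/2.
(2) The final state's coefficient on |0001> equals sqrt(2)*exp(I*pi/4)/2.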